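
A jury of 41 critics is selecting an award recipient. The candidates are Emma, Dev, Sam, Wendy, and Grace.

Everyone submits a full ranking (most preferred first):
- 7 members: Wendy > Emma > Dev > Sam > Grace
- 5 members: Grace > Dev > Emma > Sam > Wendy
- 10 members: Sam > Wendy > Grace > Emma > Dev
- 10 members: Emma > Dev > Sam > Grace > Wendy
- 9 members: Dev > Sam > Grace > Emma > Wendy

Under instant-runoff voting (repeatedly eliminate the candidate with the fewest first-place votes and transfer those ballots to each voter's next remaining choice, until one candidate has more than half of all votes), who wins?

Round 1: Emma 10, Dev 9, Sam 10, Wendy 7, Grace 5. Grace eliminated.
Round 2: Emma 10, Dev 14, Sam 10, Wendy 7. Wendy eliminated.
Round 3: Emma 17, Dev 14, Sam 10. Sam eliminated.
Round 4: Emma 27, Dev 14. Emma has a majority (≥21).

Emma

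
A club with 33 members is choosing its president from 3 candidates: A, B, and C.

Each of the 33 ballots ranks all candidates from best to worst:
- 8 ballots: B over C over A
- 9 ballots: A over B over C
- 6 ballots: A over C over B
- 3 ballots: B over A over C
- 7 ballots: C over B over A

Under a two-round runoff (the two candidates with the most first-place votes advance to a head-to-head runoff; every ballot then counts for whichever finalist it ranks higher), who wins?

B

Round 1 first-place votes: A 15, B 11, C 7. A and B advance.
Runoff: A is ranked above B on 15 ballots, B above A on 18.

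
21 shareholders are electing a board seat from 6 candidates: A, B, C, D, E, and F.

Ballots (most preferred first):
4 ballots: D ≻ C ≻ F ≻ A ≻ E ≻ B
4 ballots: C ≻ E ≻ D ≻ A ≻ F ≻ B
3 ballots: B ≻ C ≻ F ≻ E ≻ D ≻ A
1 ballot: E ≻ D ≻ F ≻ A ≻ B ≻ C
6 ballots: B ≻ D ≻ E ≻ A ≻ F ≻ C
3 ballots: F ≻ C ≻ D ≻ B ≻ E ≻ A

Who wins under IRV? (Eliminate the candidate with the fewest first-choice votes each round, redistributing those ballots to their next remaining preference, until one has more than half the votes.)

Round 1: A 0, B 9, C 4, D 4, E 1, F 3. A eliminated.
Round 2: B 9, C 4, D 4, E 1, F 3. E eliminated.
Round 3: B 9, C 4, D 5, F 3. F eliminated.
Round 4: B 9, C 7, D 5. D eliminated.
Round 5: B 10, C 11. C has a majority (≥11).

C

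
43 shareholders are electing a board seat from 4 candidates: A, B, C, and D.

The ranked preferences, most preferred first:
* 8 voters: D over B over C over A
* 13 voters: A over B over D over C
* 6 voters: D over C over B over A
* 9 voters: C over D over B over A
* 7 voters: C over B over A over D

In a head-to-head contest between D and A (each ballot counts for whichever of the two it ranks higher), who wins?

D

D is ranked above A on 23 ballots; A above D on 20.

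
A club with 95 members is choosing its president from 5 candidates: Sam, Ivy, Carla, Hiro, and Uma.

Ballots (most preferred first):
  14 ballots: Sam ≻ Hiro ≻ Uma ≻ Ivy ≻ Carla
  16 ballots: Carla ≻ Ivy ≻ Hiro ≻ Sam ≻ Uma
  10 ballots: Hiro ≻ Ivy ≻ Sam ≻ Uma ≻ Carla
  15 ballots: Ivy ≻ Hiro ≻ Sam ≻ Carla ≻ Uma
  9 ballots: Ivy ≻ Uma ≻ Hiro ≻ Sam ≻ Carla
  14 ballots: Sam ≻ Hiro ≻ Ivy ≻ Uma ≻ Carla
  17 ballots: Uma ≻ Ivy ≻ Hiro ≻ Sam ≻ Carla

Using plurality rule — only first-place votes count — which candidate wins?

Sam

First-place votes: Sam 28, Ivy 24, Carla 16, Hiro 10, Uma 17.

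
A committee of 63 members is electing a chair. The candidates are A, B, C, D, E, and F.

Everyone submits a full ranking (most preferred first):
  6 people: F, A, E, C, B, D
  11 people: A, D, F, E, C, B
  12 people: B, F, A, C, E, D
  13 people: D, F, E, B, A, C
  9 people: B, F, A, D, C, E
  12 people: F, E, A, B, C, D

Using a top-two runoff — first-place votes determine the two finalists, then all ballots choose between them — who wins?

F

Round 1 first-place votes: A 11, B 21, C 0, D 13, E 0, F 18. B and F advance.
Runoff: B is ranked above F on 21 ballots, F above B on 42.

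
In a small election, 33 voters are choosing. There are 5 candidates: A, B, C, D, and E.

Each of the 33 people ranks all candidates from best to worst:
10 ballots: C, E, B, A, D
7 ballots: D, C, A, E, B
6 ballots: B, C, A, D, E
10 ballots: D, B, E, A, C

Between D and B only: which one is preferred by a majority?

D

D is ranked above B on 17 ballots; B above D on 16.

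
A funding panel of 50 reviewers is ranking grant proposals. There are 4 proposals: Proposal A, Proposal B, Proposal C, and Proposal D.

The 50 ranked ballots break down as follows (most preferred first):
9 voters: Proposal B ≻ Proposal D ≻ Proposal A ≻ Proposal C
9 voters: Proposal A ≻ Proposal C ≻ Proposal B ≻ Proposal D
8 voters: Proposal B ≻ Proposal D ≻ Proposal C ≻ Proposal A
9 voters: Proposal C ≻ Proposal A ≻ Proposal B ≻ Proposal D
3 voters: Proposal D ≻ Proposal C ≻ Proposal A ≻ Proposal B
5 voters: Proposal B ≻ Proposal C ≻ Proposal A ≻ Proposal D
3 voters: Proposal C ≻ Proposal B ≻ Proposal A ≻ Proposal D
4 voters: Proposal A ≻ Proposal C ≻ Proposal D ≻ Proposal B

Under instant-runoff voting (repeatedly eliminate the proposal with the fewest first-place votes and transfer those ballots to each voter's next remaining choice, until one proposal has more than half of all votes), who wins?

Proposal C

Round 1: Proposal A 13, Proposal B 22, Proposal C 12, Proposal D 3. Proposal D eliminated.
Round 2: Proposal A 13, Proposal B 22, Proposal C 15. Proposal A eliminated.
Round 3: Proposal B 22, Proposal C 28. Proposal C has a majority (≥26).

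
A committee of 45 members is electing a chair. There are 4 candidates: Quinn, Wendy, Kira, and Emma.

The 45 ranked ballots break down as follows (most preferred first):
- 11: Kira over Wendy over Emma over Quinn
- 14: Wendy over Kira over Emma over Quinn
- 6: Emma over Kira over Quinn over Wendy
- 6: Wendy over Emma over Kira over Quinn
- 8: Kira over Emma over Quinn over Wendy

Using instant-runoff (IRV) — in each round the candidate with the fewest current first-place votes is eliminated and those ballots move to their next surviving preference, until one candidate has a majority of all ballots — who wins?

Round 1: Quinn 0, Wendy 20, Kira 19, Emma 6. Quinn eliminated.
Round 2: Wendy 20, Kira 19, Emma 6. Emma eliminated.
Round 3: Wendy 20, Kira 25. Kira has a majority (≥23).

Kira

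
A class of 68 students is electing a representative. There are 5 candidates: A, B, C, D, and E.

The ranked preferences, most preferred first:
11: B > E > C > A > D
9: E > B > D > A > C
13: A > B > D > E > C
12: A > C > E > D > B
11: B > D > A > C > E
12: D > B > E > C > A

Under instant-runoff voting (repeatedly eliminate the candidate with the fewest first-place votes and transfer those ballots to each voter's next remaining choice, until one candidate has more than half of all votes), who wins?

Round 1: A 25, B 22, C 0, D 12, E 9. C eliminated.
Round 2: A 25, B 22, D 12, E 9. E eliminated.
Round 3: A 25, B 31, D 12. D eliminated.
Round 4: A 25, B 43. B has a majority (≥35).

B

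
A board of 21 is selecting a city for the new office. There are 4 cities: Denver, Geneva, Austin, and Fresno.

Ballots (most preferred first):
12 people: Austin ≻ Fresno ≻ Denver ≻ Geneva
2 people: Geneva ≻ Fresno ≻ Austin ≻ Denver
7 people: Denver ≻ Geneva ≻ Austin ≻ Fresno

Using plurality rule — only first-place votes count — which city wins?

Austin

First-place votes: Denver 7, Geneva 2, Austin 12, Fresno 0.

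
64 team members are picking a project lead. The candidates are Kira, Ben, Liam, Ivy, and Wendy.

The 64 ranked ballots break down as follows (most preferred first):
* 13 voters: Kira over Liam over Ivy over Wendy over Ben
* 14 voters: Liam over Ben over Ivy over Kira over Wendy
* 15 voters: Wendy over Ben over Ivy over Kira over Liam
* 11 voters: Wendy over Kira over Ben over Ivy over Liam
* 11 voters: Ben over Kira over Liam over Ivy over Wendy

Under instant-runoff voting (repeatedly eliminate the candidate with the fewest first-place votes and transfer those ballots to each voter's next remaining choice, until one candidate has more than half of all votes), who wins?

Kira

Round 1: Kira 13, Ben 11, Liam 14, Ivy 0, Wendy 26. Ivy eliminated.
Round 2: Kira 13, Ben 11, Liam 14, Wendy 26. Ben eliminated.
Round 3: Kira 24, Liam 14, Wendy 26. Liam eliminated.
Round 4: Kira 38, Wendy 26. Kira has a majority (≥33).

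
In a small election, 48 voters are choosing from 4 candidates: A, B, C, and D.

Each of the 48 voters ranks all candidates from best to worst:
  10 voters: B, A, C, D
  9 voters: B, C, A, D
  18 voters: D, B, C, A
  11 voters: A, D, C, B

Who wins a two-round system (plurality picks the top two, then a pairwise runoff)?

Round 1 first-place votes: A 11, B 19, C 0, D 18. B and D advance.
Runoff: B is ranked above D on 19 ballots, D above B on 29.

D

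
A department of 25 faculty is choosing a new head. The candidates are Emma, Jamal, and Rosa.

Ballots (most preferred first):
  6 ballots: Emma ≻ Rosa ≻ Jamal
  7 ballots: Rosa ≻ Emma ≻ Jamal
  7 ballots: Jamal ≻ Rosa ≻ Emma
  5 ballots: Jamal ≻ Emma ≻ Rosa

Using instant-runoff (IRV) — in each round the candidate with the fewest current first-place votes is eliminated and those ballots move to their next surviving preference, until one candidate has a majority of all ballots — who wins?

Round 1: Emma 6, Jamal 12, Rosa 7. Emma eliminated.
Round 2: Jamal 12, Rosa 13. Rosa has a majority (≥13).

Rosa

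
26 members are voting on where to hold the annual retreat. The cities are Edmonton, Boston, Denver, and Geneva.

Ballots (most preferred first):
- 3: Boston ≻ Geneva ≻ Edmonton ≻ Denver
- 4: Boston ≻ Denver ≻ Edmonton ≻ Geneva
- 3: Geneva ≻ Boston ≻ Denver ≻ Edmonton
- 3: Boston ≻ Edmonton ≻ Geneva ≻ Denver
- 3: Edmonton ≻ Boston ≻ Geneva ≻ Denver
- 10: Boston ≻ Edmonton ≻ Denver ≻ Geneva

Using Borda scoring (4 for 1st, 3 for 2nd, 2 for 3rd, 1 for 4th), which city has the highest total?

Edmonton: 3×2 + 4×2 + 3×1 + 3×3 + 3×4 + 10×3 = 68
Boston: 3×4 + 4×4 + 3×3 + 3×4 + 3×3 + 10×4 = 98
Denver: 3×1 + 4×3 + 3×2 + 3×1 + 3×1 + 10×2 = 47
Geneva: 3×3 + 4×1 + 3×4 + 3×2 + 3×2 + 10×1 = 47

Boston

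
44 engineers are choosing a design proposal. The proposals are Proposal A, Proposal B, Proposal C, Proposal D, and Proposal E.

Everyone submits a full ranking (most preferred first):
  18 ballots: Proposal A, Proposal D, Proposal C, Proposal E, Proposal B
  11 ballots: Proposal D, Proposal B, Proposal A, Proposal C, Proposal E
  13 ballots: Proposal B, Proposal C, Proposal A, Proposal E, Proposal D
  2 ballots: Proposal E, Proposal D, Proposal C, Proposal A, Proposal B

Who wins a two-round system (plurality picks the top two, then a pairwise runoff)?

Round 1 first-place votes: Proposal A 18, Proposal B 13, Proposal C 0, Proposal D 11, Proposal E 2. Proposal A and Proposal B advance.
Runoff: Proposal A is ranked above Proposal B on 20 ballots, Proposal B above Proposal A on 24.

Proposal B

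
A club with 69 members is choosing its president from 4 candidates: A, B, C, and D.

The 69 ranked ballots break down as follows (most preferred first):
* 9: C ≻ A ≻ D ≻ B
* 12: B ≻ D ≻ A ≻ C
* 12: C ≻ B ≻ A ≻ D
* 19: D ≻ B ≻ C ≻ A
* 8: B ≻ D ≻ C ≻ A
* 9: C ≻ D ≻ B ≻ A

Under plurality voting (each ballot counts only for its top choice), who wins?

First-place votes: A 0, B 20, C 30, D 19.

C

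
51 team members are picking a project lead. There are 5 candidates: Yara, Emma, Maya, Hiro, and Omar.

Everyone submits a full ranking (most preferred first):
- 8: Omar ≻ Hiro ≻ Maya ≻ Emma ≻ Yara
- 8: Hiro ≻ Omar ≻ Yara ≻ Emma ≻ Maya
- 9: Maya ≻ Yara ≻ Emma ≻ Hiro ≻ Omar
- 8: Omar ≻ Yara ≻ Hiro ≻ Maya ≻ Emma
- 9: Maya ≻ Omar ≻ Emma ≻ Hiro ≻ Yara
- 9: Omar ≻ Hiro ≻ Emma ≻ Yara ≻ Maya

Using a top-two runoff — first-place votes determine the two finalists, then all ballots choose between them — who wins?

Omar

Round 1 first-place votes: Yara 0, Emma 0, Maya 18, Hiro 8, Omar 25. Omar and Maya advance.
Runoff: Omar is ranked above Maya on 33 ballots, Maya above Omar on 18.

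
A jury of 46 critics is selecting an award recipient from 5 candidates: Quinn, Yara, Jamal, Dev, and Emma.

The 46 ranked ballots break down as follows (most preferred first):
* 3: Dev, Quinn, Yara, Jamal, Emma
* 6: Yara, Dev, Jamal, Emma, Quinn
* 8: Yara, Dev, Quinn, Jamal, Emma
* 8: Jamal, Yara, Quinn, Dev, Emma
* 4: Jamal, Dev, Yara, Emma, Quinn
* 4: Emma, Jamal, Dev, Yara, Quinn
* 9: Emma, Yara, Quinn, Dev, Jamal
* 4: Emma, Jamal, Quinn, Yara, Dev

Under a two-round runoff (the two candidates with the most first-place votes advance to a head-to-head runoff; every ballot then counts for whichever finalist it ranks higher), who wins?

Yara

Round 1 first-place votes: Quinn 0, Yara 14, Jamal 12, Dev 3, Emma 17. Emma and Yara advance.
Runoff: Emma is ranked above Yara on 17 ballots, Yara above Emma on 29.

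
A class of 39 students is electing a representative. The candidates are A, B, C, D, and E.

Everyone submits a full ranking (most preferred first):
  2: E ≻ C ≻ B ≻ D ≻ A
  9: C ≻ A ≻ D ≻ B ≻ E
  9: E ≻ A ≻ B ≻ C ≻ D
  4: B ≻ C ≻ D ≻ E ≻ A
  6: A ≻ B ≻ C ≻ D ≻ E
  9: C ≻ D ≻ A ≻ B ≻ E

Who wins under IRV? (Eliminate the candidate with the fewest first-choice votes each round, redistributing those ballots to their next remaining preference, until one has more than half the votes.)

Round 1: A 6, B 4, C 18, D 0, E 11. D eliminated.
Round 2: A 6, B 4, C 18, E 11. B eliminated.
Round 3: A 6, C 22, E 11. C has a majority (≥20).

C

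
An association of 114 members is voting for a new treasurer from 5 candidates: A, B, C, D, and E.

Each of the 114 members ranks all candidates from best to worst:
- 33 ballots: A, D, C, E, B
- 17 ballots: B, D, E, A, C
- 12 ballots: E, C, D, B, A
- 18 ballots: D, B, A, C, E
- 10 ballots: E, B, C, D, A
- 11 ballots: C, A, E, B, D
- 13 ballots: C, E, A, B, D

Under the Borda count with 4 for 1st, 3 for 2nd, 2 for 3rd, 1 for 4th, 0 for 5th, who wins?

A: 33×4 + 17×1 + 12×0 + 18×2 + 10×0 + 11×3 + 13×2 = 244
B: 33×0 + 17×4 + 12×1 + 18×3 + 10×3 + 11×1 + 13×1 = 188
C: 33×2 + 17×0 + 12×3 + 18×1 + 10×2 + 11×4 + 13×4 = 236
D: 33×3 + 17×3 + 12×2 + 18×4 + 10×1 + 11×0 + 13×0 = 256
E: 33×1 + 17×2 + 12×4 + 18×0 + 10×4 + 11×2 + 13×3 = 216

D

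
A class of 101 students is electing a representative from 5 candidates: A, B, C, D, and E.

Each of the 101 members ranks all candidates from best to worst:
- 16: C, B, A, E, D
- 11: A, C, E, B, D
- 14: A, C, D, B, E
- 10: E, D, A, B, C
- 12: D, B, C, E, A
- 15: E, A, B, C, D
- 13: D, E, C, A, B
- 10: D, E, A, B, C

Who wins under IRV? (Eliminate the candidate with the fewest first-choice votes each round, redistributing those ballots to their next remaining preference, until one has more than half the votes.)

Round 1: A 25, B 0, C 16, D 35, E 25. B eliminated.
Round 2: A 25, C 16, D 35, E 25. C eliminated.
Round 3: A 41, D 35, E 25. E eliminated.
Round 4: A 56, D 45. A has a majority (≥51).

A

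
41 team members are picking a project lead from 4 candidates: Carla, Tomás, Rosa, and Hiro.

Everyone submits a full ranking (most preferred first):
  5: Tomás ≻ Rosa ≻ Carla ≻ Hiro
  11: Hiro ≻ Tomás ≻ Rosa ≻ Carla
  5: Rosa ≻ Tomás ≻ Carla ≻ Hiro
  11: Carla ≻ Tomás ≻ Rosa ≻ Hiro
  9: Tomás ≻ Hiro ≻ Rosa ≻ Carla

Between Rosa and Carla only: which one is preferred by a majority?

Rosa

Rosa is ranked above Carla on 30 ballots; Carla above Rosa on 11.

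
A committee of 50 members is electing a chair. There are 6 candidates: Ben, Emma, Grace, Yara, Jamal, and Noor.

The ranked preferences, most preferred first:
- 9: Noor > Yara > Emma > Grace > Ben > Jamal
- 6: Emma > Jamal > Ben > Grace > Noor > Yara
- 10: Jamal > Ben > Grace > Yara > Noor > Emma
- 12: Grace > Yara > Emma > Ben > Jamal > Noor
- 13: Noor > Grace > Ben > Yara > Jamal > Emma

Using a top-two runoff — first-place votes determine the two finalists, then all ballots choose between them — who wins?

Grace

Round 1 first-place votes: Ben 0, Emma 6, Grace 12, Yara 0, Jamal 10, Noor 22. Noor and Grace advance.
Runoff: Noor is ranked above Grace on 22 ballots, Grace above Noor on 28.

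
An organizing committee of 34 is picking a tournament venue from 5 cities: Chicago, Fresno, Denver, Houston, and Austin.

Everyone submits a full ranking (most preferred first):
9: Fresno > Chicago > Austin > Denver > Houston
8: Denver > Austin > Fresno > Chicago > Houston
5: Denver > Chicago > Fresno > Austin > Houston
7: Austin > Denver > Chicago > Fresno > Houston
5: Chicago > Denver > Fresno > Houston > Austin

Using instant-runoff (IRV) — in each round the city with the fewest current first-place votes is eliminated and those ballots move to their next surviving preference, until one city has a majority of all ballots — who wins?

Denver

Round 1: Chicago 5, Fresno 9, Denver 13, Houston 0, Austin 7. Houston eliminated.
Round 2: Chicago 5, Fresno 9, Denver 13, Austin 7. Chicago eliminated.
Round 3: Fresno 9, Denver 18, Austin 7. Denver has a majority (≥18).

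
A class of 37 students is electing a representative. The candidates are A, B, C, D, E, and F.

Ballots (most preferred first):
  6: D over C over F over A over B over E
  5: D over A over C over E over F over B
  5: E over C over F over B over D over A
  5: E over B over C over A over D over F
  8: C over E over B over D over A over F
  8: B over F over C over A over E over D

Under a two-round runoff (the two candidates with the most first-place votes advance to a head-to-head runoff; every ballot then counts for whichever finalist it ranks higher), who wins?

E

Round 1 first-place votes: A 0, B 8, C 8, D 11, E 10, F 0. D and E advance.
Runoff: D is ranked above E on 11 ballots, E above D on 26.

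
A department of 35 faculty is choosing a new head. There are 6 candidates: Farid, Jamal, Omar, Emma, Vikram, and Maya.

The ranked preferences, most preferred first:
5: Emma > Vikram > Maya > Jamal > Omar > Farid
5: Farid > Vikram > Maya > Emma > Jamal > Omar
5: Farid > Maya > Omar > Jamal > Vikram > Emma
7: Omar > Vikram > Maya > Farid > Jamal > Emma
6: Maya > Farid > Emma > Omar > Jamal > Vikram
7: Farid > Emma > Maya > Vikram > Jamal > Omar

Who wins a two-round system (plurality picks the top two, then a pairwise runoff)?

Farid

Round 1 first-place votes: Farid 17, Jamal 0, Omar 7, Emma 5, Vikram 0, Maya 6. Farid and Omar advance.
Runoff: Farid is ranked above Omar on 23 ballots, Omar above Farid on 12.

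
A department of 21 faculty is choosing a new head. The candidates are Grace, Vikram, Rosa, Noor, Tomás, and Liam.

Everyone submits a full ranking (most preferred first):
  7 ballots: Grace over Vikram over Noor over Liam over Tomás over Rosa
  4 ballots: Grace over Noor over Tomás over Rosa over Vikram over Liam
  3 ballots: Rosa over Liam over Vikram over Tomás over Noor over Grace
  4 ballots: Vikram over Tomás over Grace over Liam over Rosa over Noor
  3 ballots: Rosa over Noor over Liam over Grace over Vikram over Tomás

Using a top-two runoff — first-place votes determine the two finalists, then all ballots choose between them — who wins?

Round 1 first-place votes: Grace 11, Vikram 4, Rosa 6, Noor 0, Tomás 0, Liam 0. Grace and Rosa advance.
Runoff: Grace is ranked above Rosa on 15 ballots, Rosa above Grace on 6.

Grace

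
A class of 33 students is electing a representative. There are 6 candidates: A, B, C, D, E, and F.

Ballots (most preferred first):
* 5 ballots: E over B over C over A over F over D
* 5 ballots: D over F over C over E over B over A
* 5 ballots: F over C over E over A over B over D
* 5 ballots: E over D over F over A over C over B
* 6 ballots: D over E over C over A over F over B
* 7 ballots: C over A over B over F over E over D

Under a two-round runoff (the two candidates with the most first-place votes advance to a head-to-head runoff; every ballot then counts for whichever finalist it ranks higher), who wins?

E

Round 1 first-place votes: A 0, B 0, C 7, D 11, E 10, F 5. D and E advance.
Runoff: D is ranked above E on 11 ballots, E above D on 22.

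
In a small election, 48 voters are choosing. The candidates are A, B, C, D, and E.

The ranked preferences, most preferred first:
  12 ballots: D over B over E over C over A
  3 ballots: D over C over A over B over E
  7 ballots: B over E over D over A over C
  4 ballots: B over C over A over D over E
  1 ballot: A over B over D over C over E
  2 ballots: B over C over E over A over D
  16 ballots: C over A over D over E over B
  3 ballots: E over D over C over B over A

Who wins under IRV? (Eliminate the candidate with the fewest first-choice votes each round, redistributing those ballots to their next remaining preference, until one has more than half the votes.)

D

Round 1: A 1, B 13, C 16, D 15, E 3. A eliminated.
Round 2: B 14, C 16, D 15, E 3. E eliminated.
Round 3: B 14, C 16, D 18. B eliminated.
Round 4: C 22, D 26. D has a majority (≥25).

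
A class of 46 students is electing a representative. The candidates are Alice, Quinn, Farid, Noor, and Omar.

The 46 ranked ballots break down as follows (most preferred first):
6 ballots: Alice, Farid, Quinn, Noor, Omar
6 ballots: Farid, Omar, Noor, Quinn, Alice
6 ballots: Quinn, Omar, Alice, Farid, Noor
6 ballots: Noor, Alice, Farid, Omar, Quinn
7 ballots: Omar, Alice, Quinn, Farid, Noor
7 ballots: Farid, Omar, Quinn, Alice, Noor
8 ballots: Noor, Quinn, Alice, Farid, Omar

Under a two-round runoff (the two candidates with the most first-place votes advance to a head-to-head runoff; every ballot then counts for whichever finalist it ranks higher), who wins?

Round 1 first-place votes: Alice 6, Quinn 6, Farid 13, Noor 14, Omar 7. Noor and Farid advance.
Runoff: Noor is ranked above Farid on 14 ballots, Farid above Noor on 32.

Farid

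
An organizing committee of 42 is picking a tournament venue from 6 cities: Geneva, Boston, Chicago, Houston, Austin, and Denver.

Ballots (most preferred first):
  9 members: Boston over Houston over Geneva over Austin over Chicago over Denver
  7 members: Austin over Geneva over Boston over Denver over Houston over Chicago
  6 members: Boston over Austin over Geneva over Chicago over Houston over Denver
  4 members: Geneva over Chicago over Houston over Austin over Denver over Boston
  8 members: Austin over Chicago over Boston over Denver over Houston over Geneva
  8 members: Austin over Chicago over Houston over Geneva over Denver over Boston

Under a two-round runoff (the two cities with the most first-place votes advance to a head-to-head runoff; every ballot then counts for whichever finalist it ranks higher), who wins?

Austin

Round 1 first-place votes: Geneva 4, Boston 15, Chicago 0, Houston 0, Austin 23, Denver 0. Austin and Boston advance.
Runoff: Austin is ranked above Boston on 27 ballots, Boston above Austin on 15.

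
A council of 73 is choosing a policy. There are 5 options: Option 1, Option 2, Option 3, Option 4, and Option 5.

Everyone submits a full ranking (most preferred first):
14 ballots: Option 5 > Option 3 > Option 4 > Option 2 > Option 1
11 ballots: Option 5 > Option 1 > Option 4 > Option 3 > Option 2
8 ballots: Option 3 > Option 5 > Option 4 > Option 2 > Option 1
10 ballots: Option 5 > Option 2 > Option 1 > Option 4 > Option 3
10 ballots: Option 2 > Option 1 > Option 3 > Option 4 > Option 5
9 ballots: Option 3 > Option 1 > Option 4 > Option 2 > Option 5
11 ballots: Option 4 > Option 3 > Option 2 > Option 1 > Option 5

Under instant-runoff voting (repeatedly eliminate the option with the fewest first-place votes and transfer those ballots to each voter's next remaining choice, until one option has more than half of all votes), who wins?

Round 1: Option 1 0, Option 2 10, Option 3 17, Option 4 11, Option 5 35. Option 1 eliminated.
Round 2: Option 2 10, Option 3 17, Option 4 11, Option 5 35. Option 2 eliminated.
Round 3: Option 3 27, Option 4 11, Option 5 35. Option 4 eliminated.
Round 4: Option 3 38, Option 5 35. Option 3 has a majority (≥37).

Option 3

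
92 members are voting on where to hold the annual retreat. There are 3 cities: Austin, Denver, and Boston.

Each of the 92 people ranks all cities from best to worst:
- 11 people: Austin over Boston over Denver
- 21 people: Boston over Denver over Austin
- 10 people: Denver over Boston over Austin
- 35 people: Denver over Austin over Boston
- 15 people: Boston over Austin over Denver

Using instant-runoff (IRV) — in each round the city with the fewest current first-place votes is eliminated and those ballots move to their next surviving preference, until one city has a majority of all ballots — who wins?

Boston

Round 1: Austin 11, Denver 45, Boston 36. Austin eliminated.
Round 2: Denver 45, Boston 47. Boston has a majority (≥47).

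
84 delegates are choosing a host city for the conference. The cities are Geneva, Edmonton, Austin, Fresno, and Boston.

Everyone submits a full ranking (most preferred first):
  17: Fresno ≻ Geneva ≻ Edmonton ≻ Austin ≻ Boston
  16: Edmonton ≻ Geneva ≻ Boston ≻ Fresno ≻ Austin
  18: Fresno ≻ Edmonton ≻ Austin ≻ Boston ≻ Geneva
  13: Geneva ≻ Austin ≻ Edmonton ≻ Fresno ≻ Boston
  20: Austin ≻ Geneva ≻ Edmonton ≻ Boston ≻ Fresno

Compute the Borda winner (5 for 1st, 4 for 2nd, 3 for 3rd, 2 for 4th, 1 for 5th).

Edmonton

Geneva: 17×4 + 16×4 + 18×1 + 13×5 + 20×4 = 295
Edmonton: 17×3 + 16×5 + 18×4 + 13×3 + 20×3 = 302
Austin: 17×2 + 16×1 + 18×3 + 13×4 + 20×5 = 256
Fresno: 17×5 + 16×2 + 18×5 + 13×2 + 20×1 = 253
Boston: 17×1 + 16×3 + 18×2 + 13×1 + 20×2 = 154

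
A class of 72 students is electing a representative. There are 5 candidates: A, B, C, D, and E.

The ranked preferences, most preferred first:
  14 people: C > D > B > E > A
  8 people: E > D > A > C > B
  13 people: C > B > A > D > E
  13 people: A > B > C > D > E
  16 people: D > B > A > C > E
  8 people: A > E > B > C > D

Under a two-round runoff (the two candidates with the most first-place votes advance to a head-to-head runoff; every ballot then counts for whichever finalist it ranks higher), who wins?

Round 1 first-place votes: A 21, B 0, C 27, D 16, E 8. C and A advance.
Runoff: C is ranked above A on 27 ballots, A above C on 45.

A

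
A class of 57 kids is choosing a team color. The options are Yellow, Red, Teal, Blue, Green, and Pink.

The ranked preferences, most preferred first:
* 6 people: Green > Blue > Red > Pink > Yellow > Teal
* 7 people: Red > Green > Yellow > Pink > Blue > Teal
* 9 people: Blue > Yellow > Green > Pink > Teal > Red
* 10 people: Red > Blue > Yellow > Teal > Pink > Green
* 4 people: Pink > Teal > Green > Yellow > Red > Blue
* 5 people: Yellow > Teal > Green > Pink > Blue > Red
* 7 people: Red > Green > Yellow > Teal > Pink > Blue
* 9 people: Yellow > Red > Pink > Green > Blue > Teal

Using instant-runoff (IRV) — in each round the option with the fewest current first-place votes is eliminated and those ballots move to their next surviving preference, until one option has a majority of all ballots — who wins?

Red

Round 1: Yellow 14, Red 24, Teal 0, Blue 9, Green 6, Pink 4. Teal eliminated.
Round 2: Yellow 14, Red 24, Blue 9, Green 6, Pink 4. Pink eliminated.
Round 3: Yellow 14, Red 24, Blue 9, Green 10. Blue eliminated.
Round 4: Yellow 23, Red 24, Green 10. Green eliminated.
Round 5: Yellow 27, Red 30. Red has a majority (≥29).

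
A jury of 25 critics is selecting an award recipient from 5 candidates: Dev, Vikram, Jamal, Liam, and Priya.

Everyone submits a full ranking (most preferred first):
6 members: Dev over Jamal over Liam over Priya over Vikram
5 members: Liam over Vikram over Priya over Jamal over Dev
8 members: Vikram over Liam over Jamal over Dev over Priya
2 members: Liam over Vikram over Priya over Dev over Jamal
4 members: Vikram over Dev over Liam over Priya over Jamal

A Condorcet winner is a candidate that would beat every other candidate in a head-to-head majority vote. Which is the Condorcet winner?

Liam

Liam vs Dev: 15–10
Liam vs Vikram: 13–12
Liam vs Jamal: 19–6
Liam vs Priya: 25–0
Liam beats every other candidate.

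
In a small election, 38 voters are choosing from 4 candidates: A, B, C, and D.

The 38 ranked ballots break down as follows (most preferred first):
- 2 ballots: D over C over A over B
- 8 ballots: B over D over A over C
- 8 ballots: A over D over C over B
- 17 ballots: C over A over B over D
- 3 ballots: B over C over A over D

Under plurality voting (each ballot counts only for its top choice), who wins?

C

First-place votes: A 8, B 11, C 17, D 2.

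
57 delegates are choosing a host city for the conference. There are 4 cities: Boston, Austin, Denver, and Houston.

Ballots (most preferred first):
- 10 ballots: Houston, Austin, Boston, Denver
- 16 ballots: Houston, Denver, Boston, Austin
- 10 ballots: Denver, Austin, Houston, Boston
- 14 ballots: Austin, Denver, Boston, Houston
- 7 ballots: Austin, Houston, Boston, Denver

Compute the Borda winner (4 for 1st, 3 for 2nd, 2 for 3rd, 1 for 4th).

Austin

Boston: 10×2 + 16×2 + 10×1 + 14×2 + 7×2 = 104
Austin: 10×3 + 16×1 + 10×3 + 14×4 + 7×4 = 160
Denver: 10×1 + 16×3 + 10×4 + 14×3 + 7×1 = 147
Houston: 10×4 + 16×4 + 10×2 + 14×1 + 7×3 = 159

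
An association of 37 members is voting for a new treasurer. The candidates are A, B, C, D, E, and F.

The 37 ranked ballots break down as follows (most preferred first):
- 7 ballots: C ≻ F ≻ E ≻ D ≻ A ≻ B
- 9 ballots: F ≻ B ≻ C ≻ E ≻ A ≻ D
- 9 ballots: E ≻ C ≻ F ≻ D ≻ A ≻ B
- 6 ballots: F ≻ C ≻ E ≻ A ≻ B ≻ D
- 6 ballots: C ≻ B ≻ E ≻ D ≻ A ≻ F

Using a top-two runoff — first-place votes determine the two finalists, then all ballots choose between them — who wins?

Round 1 first-place votes: A 0, B 0, C 13, D 0, E 9, F 15. F and C advance.
Runoff: F is ranked above C on 15 ballots, C above F on 22.

C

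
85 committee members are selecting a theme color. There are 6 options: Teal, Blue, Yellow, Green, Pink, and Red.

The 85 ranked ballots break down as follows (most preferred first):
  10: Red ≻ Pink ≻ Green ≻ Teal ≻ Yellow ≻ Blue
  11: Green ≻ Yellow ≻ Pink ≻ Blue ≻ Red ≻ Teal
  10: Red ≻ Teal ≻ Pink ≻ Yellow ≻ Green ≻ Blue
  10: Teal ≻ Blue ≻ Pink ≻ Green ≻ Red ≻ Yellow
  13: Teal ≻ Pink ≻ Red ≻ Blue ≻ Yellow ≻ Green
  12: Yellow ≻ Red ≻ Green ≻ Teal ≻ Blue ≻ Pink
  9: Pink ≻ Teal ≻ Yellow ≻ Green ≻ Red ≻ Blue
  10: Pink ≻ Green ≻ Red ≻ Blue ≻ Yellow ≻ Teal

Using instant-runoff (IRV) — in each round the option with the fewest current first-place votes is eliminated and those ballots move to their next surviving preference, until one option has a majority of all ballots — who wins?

Round 1: Teal 23, Blue 0, Yellow 12, Green 11, Pink 19, Red 20. Blue eliminated.
Round 2: Teal 23, Yellow 12, Green 11, Pink 19, Red 20. Green eliminated.
Round 3: Teal 23, Yellow 23, Pink 19, Red 20. Pink eliminated.
Round 4: Teal 32, Yellow 23, Red 30. Yellow eliminated.
Round 5: Teal 32, Red 53. Red has a majority (≥43).

Red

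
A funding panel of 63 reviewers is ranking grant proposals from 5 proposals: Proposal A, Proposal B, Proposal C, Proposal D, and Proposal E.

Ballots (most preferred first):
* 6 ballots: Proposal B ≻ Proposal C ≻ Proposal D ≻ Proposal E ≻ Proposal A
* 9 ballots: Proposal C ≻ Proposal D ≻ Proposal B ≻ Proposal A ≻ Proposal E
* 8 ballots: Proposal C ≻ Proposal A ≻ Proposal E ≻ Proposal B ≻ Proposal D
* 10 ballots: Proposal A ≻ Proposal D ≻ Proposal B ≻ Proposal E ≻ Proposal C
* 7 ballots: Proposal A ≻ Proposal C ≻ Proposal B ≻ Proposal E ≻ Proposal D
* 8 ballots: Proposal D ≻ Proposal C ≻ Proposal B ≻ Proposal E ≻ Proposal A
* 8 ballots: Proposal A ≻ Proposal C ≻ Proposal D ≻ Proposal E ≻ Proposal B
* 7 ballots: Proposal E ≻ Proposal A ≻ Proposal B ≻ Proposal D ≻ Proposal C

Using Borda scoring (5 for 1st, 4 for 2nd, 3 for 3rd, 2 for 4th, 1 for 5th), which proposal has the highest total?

Proposal A: 6×1 + 9×2 + 8×4 + 10×5 + 7×5 + 8×1 + 8×5 + 7×4 = 217
Proposal B: 6×5 + 9×3 + 8×2 + 10×3 + 7×3 + 8×3 + 8×1 + 7×3 = 177
Proposal C: 6×4 + 9×5 + 8×5 + 10×1 + 7×4 + 8×4 + 8×4 + 7×1 = 218
Proposal D: 6×3 + 9×4 + 8×1 + 10×4 + 7×1 + 8×5 + 8×3 + 7×2 = 187
Proposal E: 6×2 + 9×1 + 8×3 + 10×2 + 7×2 + 8×2 + 8×2 + 7×5 = 146

Proposal C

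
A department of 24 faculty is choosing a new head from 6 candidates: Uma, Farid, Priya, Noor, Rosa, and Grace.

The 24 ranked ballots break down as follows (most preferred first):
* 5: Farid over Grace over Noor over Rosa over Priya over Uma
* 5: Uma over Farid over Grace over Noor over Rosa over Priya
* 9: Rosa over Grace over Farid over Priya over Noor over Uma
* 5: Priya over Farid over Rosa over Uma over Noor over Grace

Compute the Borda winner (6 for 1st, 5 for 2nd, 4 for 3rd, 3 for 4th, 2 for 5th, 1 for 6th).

Uma: 5×1 + 5×6 + 9×1 + 5×3 = 59
Farid: 5×6 + 5×5 + 9×4 + 5×5 = 116
Priya: 5×2 + 5×1 + 9×3 + 5×6 = 72
Noor: 5×4 + 5×3 + 9×2 + 5×2 = 63
Rosa: 5×3 + 5×2 + 9×6 + 5×4 = 99
Grace: 5×5 + 5×4 + 9×5 + 5×1 = 95

Farid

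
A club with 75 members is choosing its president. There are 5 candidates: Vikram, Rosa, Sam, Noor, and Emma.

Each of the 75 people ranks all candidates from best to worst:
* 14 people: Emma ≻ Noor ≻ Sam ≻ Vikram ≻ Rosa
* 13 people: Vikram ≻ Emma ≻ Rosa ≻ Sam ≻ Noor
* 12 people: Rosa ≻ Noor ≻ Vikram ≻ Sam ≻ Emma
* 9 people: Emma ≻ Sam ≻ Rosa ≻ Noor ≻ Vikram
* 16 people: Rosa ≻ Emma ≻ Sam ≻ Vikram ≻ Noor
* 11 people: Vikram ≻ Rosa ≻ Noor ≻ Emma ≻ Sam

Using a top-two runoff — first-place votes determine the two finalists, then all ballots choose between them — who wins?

Round 1 first-place votes: Vikram 24, Rosa 28, Sam 0, Noor 0, Emma 23. Rosa and Vikram advance.
Runoff: Rosa is ranked above Vikram on 37 ballots, Vikram above Rosa on 38.

Vikram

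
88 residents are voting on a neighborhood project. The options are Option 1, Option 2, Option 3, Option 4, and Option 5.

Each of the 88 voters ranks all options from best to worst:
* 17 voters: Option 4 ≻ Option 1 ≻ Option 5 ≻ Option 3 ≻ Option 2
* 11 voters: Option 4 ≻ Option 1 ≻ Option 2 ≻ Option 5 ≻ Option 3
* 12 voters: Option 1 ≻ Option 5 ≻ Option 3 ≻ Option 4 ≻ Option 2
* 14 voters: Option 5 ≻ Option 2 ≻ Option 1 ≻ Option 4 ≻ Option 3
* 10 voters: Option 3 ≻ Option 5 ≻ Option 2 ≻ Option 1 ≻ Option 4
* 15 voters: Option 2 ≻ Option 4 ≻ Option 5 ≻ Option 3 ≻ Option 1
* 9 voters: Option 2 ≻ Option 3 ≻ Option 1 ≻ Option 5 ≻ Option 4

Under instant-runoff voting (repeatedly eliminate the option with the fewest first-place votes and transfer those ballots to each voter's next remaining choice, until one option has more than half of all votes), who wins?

Round 1: Option 1 12, Option 2 24, Option 3 10, Option 4 28, Option 5 14. Option 3 eliminated.
Round 2: Option 1 12, Option 2 24, Option 4 28, Option 5 24. Option 1 eliminated.
Round 3: Option 2 24, Option 4 28, Option 5 36. Option 2 eliminated.
Round 4: Option 4 43, Option 5 45. Option 5 has a majority (≥45).

Option 5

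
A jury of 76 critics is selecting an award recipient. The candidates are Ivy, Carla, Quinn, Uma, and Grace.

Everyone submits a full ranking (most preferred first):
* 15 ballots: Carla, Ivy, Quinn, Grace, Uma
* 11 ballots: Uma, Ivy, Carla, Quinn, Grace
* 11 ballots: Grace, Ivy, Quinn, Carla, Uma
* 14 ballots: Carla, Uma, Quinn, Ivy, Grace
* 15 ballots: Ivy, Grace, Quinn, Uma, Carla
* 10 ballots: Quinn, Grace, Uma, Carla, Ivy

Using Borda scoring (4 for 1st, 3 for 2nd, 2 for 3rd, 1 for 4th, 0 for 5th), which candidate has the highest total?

Ivy: 15×3 + 11×3 + 11×3 + 14×1 + 15×4 + 10×0 = 185
Carla: 15×4 + 11×2 + 11×1 + 14×4 + 15×0 + 10×1 = 159
Quinn: 15×2 + 11×1 + 11×2 + 14×2 + 15×2 + 10×4 = 161
Uma: 15×0 + 11×4 + 11×0 + 14×3 + 15×1 + 10×2 = 121
Grace: 15×1 + 11×0 + 11×4 + 14×0 + 15×3 + 10×3 = 134

Ivy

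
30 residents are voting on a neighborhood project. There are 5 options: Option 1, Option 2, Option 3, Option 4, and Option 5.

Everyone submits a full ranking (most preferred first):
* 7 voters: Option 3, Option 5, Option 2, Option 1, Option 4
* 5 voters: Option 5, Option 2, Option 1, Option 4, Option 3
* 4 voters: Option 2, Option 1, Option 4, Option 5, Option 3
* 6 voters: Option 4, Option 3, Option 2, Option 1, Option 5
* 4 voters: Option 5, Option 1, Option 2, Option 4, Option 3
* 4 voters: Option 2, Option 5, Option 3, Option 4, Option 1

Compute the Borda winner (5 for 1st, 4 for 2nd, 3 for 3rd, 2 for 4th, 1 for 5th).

Option 1: 7×2 + 5×3 + 4×4 + 6×2 + 4×4 + 4×1 = 77
Option 2: 7×3 + 5×4 + 4×5 + 6×3 + 4×3 + 4×5 = 111
Option 3: 7×5 + 5×1 + 4×1 + 6×4 + 4×1 + 4×3 = 84
Option 4: 7×1 + 5×2 + 4×3 + 6×5 + 4×2 + 4×2 = 75
Option 5: 7×4 + 5×5 + 4×2 + 6×1 + 4×5 + 4×4 = 103

Option 2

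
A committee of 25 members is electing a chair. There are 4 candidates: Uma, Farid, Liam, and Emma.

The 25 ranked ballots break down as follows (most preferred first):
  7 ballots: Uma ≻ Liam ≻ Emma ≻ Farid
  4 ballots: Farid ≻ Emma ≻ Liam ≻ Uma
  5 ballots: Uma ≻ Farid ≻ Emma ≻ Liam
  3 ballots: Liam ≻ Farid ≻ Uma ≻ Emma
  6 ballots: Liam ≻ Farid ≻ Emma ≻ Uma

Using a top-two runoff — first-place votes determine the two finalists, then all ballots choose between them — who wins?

Liam

Round 1 first-place votes: Uma 12, Farid 4, Liam 9, Emma 0. Uma and Liam advance.
Runoff: Uma is ranked above Liam on 12 ballots, Liam above Uma on 13.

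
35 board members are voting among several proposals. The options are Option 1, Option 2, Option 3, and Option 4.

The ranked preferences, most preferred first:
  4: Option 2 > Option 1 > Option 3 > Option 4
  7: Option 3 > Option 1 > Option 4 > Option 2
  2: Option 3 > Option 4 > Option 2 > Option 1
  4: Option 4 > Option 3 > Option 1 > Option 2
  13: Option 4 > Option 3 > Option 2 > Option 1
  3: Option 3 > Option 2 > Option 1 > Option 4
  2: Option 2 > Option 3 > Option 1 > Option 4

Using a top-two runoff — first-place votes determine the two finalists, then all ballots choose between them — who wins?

Option 3

Round 1 first-place votes: Option 1 0, Option 2 6, Option 3 12, Option 4 17. Option 4 and Option 3 advance.
Runoff: Option 4 is ranked above Option 3 on 17 ballots, Option 3 above Option 4 on 18.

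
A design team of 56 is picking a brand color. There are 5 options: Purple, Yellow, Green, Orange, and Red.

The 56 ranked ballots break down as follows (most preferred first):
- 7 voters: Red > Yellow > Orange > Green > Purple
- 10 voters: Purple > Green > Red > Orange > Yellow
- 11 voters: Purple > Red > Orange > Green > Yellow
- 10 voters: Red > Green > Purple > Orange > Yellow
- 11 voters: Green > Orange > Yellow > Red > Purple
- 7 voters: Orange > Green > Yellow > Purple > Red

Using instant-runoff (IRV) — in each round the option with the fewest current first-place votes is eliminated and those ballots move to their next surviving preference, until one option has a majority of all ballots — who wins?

Round 1: Purple 21, Yellow 0, Green 11, Orange 7, Red 17. Yellow eliminated.
Round 2: Purple 21, Green 11, Orange 7, Red 17. Orange eliminated.
Round 3: Purple 21, Green 18, Red 17. Red eliminated.
Round 4: Purple 21, Green 35. Green has a majority (≥29).

Green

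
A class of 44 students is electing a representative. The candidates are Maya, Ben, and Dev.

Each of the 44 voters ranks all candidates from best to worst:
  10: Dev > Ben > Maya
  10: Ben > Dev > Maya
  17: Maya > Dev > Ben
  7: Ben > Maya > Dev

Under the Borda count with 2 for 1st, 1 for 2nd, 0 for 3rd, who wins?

Maya: 10×0 + 10×0 + 17×2 + 7×1 = 41
Ben: 10×1 + 10×2 + 17×0 + 7×2 = 44
Dev: 10×2 + 10×1 + 17×1 + 7×0 = 47

Dev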